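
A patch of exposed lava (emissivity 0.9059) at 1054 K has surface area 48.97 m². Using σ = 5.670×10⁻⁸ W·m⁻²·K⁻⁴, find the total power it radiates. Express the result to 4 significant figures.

Area A = 48.97 m².
P = εσAT⁴ = 0.9059 × 5.670×10⁻⁸ × 48.97 × (1054)⁴ = 3.104×10⁶ W.

P ≈ 3.104×10⁶ W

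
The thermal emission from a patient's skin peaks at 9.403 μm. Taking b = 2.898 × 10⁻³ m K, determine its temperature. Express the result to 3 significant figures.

Wien's law gives T = b/λ_max = (2.898×10⁻³ m·K)/(9.403×10⁻⁶ m) = 308 K.

T ≈ 308 K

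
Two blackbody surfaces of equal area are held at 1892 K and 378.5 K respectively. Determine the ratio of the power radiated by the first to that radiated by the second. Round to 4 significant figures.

With equal areas, P₁/P₂ = (T₁/T₂)⁴ = (1892/378.5)⁴ = 624.3.

P₁/P₂ ≈ 624.3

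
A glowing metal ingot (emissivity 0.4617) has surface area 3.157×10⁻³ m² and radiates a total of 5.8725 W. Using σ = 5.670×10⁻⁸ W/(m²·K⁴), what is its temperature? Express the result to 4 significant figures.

Area A = 3.157×10⁻³ m².
P = εσAT⁴ ⇒ T = (P/(εσA))^(1/4) = (5.8725/(0.4617×5.670×10⁻⁸×3.157×10⁻³))^(1/4) = 516.3 K.

T ≈ 516.3 K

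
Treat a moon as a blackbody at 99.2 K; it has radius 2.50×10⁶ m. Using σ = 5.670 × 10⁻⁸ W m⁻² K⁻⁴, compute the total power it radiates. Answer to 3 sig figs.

Surface area A = 4πR² = 4π(2.50×10⁶ m)² = 7.85398×10¹³ m².
P = σAT⁴ = 5.670×10⁻⁸ × 7.85398×10¹³ × (99.2)⁴ = 4.31×10¹⁴ W.

P ≈ 4.31×10¹⁴ W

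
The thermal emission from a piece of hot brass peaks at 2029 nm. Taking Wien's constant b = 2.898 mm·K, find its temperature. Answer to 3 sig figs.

Wien's law gives T = b/λ_max = (2.898×10⁻³ m·K)/(2.029×10⁻⁶ m) = 1.43×10³ K.

T ≈ 1.43×10³ K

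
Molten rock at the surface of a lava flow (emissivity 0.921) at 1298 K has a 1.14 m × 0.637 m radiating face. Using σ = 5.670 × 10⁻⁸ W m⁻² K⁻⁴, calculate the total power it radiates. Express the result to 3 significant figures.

P ≈ 1.08×10⁵ W

Area A = 1.14 × 0.637 = 0.72618 m².
P = εσAT⁴ = 0.921 × 5.670×10⁻⁸ × 0.72618 × (1298)⁴ = 1.08×10⁵ W.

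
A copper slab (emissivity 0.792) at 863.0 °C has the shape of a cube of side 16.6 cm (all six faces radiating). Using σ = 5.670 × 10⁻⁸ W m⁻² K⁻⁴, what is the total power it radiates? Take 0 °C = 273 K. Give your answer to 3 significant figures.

T = 863.0 °C + 273 = 1136.0 K.
Area A = 6s² = 6×(0.166 m)² = 0.165336 m².
P = εσAT⁴ = 0.792 × 5.670×10⁻⁸ × 0.165336 × (1136.0)⁴ = 1.24×10⁴ W.

P ≈ 1.24×10⁴ W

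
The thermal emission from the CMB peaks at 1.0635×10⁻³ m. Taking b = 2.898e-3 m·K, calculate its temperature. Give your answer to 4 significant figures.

Wien's law gives T = b/λ_max = (2.898×10⁻³ m·K)/(1.0635×10⁻³ m) = 2.725 K.

T ≈ 2.725 K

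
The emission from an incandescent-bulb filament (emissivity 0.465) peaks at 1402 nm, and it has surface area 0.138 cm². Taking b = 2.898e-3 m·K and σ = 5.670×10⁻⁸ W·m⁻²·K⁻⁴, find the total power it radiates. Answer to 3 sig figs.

Wien's law: T = b/λ_max = 2.898×10⁻³/1.402×10⁻⁶ = 2067.05 K.
Area A = 0.138 cm² = 1.38×10⁻⁵ m².
Then P = εσAT⁴ = 0.465×5.670×10⁻⁸×1.38×10⁻⁵×(2067.05)⁴ = 6.64 W.

P ≈ 6.64 W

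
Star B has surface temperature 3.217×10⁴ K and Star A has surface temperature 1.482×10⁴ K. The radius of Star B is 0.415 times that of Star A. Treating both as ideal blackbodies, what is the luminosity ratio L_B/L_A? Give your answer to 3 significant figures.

L_B/L_A ≈ 3.82

L ∝ R²T⁴, so L_B/L_A = (R_B/R_A)²(T_B/T_A)⁴ = (0.415)² × (3.217×10⁴/1.482×10⁴)⁴ = 0.172225 × 22.2030 = 3.82.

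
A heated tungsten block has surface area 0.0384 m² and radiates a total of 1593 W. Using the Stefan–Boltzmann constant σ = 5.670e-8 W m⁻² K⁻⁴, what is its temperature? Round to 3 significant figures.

Area A = 0.0384 m².
P = σAT⁴ ⇒ T = (P/(σA))^(1/4) = (1593/(5.670×10⁻⁸×0.0384))^(1/4) = 925 K.

T ≈ 925 K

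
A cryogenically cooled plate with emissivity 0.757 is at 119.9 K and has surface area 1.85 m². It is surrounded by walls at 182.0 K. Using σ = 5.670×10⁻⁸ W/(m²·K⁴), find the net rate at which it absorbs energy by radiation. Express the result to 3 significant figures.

Area A = 1.85 m².
Net radiated power P_net = εσA(T⁴ − T₀⁴) = 0.757×5.670×10⁻⁸×1.85×(119.9⁴ − 182.0⁴).
T⁴ − T₀⁴ = 2.06670×10⁸ − 1.09720×10⁹ = -8.90530×10⁸ K⁴, so P_net = -70.7 W — negative, meaning a net gain of 70.7 W.

Net gain ≈ 70.7 W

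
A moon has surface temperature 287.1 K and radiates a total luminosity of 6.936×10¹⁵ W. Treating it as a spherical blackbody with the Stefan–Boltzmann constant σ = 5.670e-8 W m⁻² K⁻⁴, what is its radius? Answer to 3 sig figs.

L = 4πR²σT⁴ ⇒ R = √(L/(4πσT⁴)).
σT⁴ = 385.226 W/m², so R = √(6.936×10¹⁵/(4π×385.226)) = 1.20×10⁶ m.

R ≈ 1.20×10⁶ m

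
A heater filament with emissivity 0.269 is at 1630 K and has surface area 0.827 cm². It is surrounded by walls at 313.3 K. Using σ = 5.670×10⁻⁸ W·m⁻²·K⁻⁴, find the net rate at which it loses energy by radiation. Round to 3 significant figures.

Net loss ≈ 8.89 W

Area A = 0.827 cm² = 8.27×10⁻⁵ m².
Net radiated power P_net = εσA(T⁴ − T₀⁴) = 0.269×5.670×10⁻⁸×8.27×10⁻⁵×(1630⁴ − 313.3⁴).
T⁴ − T₀⁴ = 7.05912×10¹² − 9.63478×10⁹ = 7.04949×10¹² K⁴, so P_net = 8.89 W.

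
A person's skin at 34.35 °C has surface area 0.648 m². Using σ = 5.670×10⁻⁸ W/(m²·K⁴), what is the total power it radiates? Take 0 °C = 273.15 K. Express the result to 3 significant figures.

P ≈ 329 W

T = 34.35 °C + 273.15 = 307.50 K.
Area A = 0.648 m².
P = σAT⁴ = 5.670×10⁻⁸ × 0.648 × (307.50)⁴ = 329 W.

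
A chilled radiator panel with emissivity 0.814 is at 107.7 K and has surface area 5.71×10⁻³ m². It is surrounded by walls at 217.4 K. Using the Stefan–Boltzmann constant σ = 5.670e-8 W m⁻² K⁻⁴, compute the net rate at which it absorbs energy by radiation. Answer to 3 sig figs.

Net gain ≈ 0.553 W

Area A = 5.71×10⁻³ m².
Net radiated power P_net = εσA(T⁴ − T₀⁴) = 0.814×5.670×10⁻⁸×5.71×10⁻³×(107.7⁴ − 217.4⁴).
T⁴ − T₀⁴ = 1.34544×10⁸ − 2.23377×10⁹ = -2.09923×10⁹ K⁴, so P_net = -0.553 W — negative, meaning a net gain of 0.553 W.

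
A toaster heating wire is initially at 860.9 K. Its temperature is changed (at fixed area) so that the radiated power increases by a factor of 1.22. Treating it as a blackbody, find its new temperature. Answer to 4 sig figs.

P ∝ T⁴, so T₂/T₁ = (P₂/P₁)^(1/4) = (1.22)^(1/4) = 1.05097.
T₂ = 860.9 × 1.05097 = 904.8 K.

T₂ ≈ 904.8 K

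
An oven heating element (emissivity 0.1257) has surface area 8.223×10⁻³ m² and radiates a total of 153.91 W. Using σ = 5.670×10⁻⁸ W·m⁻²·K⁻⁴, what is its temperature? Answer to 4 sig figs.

T ≈ 1273 K

Area A = 8.223×10⁻³ m².
P = εσAT⁴ ⇒ T = (P/(εσA))^(1/4) = (153.91/(0.1257×5.670×10⁻⁸×8.223×10⁻³))^(1/4) = 1273 K.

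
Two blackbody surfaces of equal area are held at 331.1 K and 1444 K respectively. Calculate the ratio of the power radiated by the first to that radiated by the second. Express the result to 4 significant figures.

P₁/P₂ ≈ 2.764×10⁻³

With equal areas, P₁/P₂ = (T₁/T₂)⁴ = (331.1/1444)⁴ = 2.764×10⁻³.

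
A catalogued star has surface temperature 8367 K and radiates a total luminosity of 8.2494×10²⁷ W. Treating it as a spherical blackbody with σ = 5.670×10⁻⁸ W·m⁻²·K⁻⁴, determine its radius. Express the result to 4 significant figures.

L = 4πR²σT⁴ ⇒ R = √(L/(4πσT⁴)).
σT⁴ = 2.77883×10⁸ W/m², so R = √(8.2494×10²⁷/(4π×2.77883×10⁸)) = 1.537×10⁹ m.

R ≈ 1.537×10⁹ m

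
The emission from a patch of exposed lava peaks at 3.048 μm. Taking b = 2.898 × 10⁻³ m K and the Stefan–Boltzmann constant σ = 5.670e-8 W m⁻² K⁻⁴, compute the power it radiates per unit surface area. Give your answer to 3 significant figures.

I ≈ 4.63×10⁴ W/m²

Wien's law: T = b/λ_max = 2.898×10⁻³/3.048×10⁻⁶ = 950.787 K.
Then I = σT⁴ = 5.670×10⁻⁸×(950.787)⁴ = 4.63×10⁴ W/m².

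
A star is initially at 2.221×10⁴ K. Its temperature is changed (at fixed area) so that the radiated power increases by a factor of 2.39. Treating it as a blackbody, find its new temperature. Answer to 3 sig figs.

P ∝ T⁴, so T₂/T₁ = (P₂/P₁)^(1/4) = (2.39)^(1/4) = 1.24337.
T₂ = 2.221×10⁴ × 1.24337 = 2.76×10⁴ K.

T₂ ≈ 2.76×10⁴ K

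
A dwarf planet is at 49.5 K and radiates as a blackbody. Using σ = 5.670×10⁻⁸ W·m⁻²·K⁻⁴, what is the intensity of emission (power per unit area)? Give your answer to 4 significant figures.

Stefan–Boltzmann: I = σT⁴ = 5.670×10⁻⁸ × (49.5)⁴ = 0.3404 W/m².

I ≈ 0.3404 W/m²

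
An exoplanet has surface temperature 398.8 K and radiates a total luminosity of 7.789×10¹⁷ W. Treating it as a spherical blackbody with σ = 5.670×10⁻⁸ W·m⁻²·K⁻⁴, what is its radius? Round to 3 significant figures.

R ≈ 6.57×10⁶ m

L = 4πR²σT⁴ ⇒ R = √(L/(4πσT⁴)).
σT⁴ = 1434.18 W/m², so R = √(7.789×10¹⁷/(4π×1434.18)) = 6.57×10⁶ m.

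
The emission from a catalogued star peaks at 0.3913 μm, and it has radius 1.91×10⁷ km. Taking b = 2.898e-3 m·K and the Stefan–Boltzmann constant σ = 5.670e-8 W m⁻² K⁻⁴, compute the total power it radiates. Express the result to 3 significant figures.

Wien's law: T = b/λ_max = 2.898×10⁻³/3.913×10⁻⁷ = 7406.08 K.
Surface area A = 4πR² = 4π(1.91×10¹⁰ m)² = 4.58434×10²¹ m².
Then P = σAT⁴ = 5.670×10⁻⁸×4.58434×10²¹×(7406.08)⁴ = 7.82×10²⁹ W.

P ≈ 7.82×10²⁹ W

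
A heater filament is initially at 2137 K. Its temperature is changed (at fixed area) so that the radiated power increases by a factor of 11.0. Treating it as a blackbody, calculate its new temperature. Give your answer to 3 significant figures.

T₂ ≈ 3.89×10³ K

P ∝ T⁴, so T₂/T₁ = (P₂/P₁)^(1/4) = (11.0)^(1/4) = 1.82116.
T₂ = 2137 × 1.82116 = 3.89×10³ K.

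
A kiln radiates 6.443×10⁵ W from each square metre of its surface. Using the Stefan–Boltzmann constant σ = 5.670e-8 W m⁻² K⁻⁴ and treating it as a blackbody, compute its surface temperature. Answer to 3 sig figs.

T ≈ 1.84×10³ K

I = σT⁴, so T = (I/σ)^(1/4) = (6.443×10⁵/(5.670×10⁻⁸))^(1/4) = 1.84×10³ K.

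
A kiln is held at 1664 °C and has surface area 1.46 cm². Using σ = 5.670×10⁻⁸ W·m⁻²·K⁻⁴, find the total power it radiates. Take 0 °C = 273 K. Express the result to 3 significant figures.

P ≈ 117 W

T = 1664 °C + 273 = 1937 K.
Area A = 1.46 cm² = 1.46×10⁻⁴ m².
P = σAT⁴ = 5.670×10⁻⁸ × 1.46×10⁻⁴ × (1937)⁴ = 117 W.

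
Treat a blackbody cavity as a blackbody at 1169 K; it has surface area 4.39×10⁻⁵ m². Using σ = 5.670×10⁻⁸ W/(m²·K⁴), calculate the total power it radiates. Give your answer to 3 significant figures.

P ≈ 4.65 W

Area A = 4.39×10⁻⁵ m².
P = σAT⁴ = 5.670×10⁻⁸ × 4.39×10⁻⁵ × (1169)⁴ = 4.65 W.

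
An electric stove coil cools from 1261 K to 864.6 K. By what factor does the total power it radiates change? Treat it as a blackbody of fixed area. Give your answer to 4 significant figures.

P ∝ T⁴, so P₂/P₁ = (T₂/T₁)⁴ = (864.6/1261)⁴ = (0.685646)⁴ = 0.2210.

P₂/P₁ ≈ 0.2210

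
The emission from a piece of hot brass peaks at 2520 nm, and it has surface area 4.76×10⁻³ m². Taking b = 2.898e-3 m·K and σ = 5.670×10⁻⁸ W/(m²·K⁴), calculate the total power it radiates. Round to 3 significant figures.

Wien's law: T = b/λ_max = 2.898×10⁻³/2.520×10⁻⁶ = 1150.00 K.
Area A = 4.76×10⁻³ m².
Then P = σAT⁴ = 5.670×10⁻⁸×4.76×10⁻³×(1150.00)⁴ = 472 W.

P ≈ 472 W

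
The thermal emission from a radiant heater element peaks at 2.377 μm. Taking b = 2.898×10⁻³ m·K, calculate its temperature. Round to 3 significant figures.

T ≈ 1.22×10³ K

Wien's law gives T = b/λ_max = (2.898×10⁻³ m·K)/(2.377×10⁻⁶ m) = 1.22×10³ K.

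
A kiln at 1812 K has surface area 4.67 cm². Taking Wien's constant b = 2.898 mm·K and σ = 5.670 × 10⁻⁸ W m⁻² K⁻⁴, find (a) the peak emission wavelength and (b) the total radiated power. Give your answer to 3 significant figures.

(a) λ_max = b/T = 2.898×10⁻³/1812 = 1.599×10⁻⁶ m = 1.60×10³ nm.
Area A = 4.67 cm² = 4.67×10⁻⁴ m².
(b) P = σAT⁴ = 5.670×10⁻⁸×4.67×10⁻⁴×(1812)⁴ = 285 W.

λ_max ≈ 1.60×10³ nm; P ≈ 285 W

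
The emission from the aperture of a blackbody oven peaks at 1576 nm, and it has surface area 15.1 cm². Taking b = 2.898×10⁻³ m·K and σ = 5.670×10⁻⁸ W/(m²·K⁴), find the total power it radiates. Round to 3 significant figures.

P ≈ 979 W

Wien's law: T = b/λ_max = 2.898×10⁻³/1.576×10⁻⁶ = 1838.83 K.
Area A = 15.1 cm² = 1.51×10⁻³ m².
Then P = σAT⁴ = 5.670×10⁻⁸×1.51×10⁻³×(1838.83)⁴ = 979 W.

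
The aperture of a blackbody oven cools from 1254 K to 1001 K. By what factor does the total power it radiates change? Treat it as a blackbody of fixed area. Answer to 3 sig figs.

P₂/P₁ ≈ 0.406

P ∝ T⁴, so P₂/P₁ = (T₂/T₁)⁴ = (1001/1254)⁴ = (0.798246)⁴ = 0.406.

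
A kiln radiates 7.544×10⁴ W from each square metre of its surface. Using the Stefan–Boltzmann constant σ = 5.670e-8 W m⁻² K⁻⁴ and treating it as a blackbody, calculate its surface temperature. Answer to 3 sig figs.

T ≈ 1.07×10³ K

I = σT⁴, so T = (I/σ)^(1/4) = (7.544×10⁴/(5.670×10⁻⁸))^(1/4) = 1.07×10³ K.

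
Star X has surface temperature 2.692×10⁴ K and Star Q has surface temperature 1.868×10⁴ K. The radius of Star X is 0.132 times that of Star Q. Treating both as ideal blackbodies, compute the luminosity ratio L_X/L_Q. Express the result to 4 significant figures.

L_X/L_Q ≈ 0.07515

L ∝ R²T⁴, so L_X/L_Q = (R_X/R_Q)²(T_X/T_Q)⁴ = (0.132)² × (2.692×10⁴/1.868×10⁴)⁴ = 0.017424 × 4.31313 = 0.07515.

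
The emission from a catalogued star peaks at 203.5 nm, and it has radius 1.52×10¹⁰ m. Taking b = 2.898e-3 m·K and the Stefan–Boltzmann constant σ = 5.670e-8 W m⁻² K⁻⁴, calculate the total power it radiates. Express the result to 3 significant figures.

P ≈ 6.77×10³⁰ W

Wien's law: T = b/λ_max = 2.898×10⁻³/2.035×10⁻⁷ = 14240.8 K.
Surface area A = 4πR² = 4π(1.52×10¹⁰ m)² = 2.90333×10²¹ m².
Then P = σAT⁴ = 5.670×10⁻⁸×2.90333×10²¹×(14240.8)⁴ = 6.77×10³⁰ W.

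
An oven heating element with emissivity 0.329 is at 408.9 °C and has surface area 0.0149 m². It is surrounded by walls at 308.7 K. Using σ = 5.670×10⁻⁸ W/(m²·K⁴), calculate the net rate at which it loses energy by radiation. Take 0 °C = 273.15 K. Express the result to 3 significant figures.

T = 408.9 °C + 273.15 = 682.05 K.
Area A = 0.0149 m².
Net radiated power P_net = εσA(T⁴ − T₀⁴) = 0.329×5.670×10⁻⁸×0.0149×(682.05⁴ − 308.7⁴).
T⁴ − T₀⁴ = 2.16404×10¹¹ − 9.08127×10⁹ = 2.07323×10¹¹ K⁴, so P_net = 57.6 W.

Net loss ≈ 57.6 W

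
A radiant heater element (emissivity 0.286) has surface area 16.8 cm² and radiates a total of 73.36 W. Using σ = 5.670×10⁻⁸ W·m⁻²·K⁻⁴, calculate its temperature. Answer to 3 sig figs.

T ≈ 1.28×10³ K

Area A = 16.8 cm² = 1.68×10⁻³ m².
P = εσAT⁴ ⇒ T = (P/(εσA))^(1/4) = (73.36/(0.286×5.670×10⁻⁸×1.68×10⁻³))^(1/4) = 1.28×10³ K.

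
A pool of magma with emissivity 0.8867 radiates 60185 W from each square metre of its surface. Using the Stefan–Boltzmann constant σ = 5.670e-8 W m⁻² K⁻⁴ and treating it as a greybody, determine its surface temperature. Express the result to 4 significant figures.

I = εσT⁴, so T = (I/εσ)^(1/4) = (60185/(0.8867×5.670×10⁻⁸))^(1/4) = 1046 K.

T ≈ 1046 K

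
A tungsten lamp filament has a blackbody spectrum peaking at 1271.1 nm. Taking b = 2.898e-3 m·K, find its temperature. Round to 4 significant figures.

T ≈ 2280 K

Wien's law gives T = b/λ_max = (2.898×10⁻³ m·K)/(1.2711×10⁻⁶ m) = 2280 K.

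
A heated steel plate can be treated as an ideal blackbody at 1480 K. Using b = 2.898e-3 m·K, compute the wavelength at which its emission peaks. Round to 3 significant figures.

λ_max ≈ 1.96 μm

Wien's displacement law: λ_max = b/T = (2.898×10⁻³ m·K)/(1480 K) = 1.958×10⁻⁶ m.
That is 1.96 μm, in the infrared range.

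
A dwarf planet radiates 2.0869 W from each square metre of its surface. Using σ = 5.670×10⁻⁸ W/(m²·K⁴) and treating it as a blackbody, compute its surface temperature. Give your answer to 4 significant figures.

I = σT⁴, so T = (I/σ)^(1/4) = (2.0869/(5.670×10⁻⁸))^(1/4) = 77.89 K.

T ≈ 77.89 K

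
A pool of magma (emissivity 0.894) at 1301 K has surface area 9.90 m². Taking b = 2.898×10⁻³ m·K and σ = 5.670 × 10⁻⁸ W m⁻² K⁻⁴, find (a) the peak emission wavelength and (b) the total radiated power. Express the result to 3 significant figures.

(a) λ_max = b/T = 2.898×10⁻³/1301 = 2.228×10⁻⁶ m = 2.23 μm.
Area A = 9.90 m².
(b) P = εσAT⁴ = 0.894×5.670×10⁻⁸×9.90×(1301)⁴ = 1.44×10⁶ W.

λ_max ≈ 2.23 μm; P ≈ 1.44×10⁶ W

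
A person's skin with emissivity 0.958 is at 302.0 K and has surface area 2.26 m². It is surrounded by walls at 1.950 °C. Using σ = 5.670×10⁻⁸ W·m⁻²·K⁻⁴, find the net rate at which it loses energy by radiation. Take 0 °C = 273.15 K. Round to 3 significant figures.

Net loss ≈ 318 W

Surroundings: T = 1.950 °C + 273.15 = 275.100 K.
Area A = 2.26 m².
Net radiated power P_net = εσA(T⁴ − T₀⁴) = 0.958×5.670×10⁻⁸×2.26×(302.0⁴ − 275.100⁴).
T⁴ − T₀⁴ = 8.31817×10⁹ − 5.72746×10⁹ = 2.59071×10⁹ K⁴, so P_net = 318 W.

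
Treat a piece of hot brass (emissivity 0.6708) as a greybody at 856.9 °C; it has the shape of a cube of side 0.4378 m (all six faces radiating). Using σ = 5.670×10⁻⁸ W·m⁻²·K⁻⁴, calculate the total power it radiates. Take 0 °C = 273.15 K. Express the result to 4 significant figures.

P ≈ 7.133×10⁴ W

T = 856.9 °C + 273.15 = 1130.05 K.
Area A = 6s² = 6×(0.4378 m)² = 1.15001 m².
P = εσAT⁴ = 0.6708 × 5.670×10⁻⁸ × 1.15001 × (1130.05)⁴ = 7.133×10⁴ W.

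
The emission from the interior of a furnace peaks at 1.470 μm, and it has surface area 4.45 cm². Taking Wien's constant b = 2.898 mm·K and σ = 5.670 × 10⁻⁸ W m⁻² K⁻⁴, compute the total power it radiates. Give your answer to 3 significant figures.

P ≈ 381 W

Wien's law: T = b/λ_max = 2.898×10⁻³/1.470×10⁻⁶ = 1971.43 K.
Area A = 4.45 cm² = 4.45×10⁻⁴ m².
Then P = σAT⁴ = 5.670×10⁻⁸×4.45×10⁻⁴×(1971.43)⁴ = 381 W.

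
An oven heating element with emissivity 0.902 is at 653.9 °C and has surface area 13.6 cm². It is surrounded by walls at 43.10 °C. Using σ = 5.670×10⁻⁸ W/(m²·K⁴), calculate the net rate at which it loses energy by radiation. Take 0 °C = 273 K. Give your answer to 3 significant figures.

T = 653.9 °C + 273 = 926.9 K.
Surroundings: T = 43.10 °C + 273 = 316.10 K.
Area A = 13.6 cm² = 1.36×10⁻³ m².
Net radiated power P_net = εσA(T⁴ − T₀⁴) = 0.902×5.670×10⁻⁸×1.36×10⁻³×(926.9⁴ − 316.10⁴).
T⁴ − T₀⁴ = 7.38128×10¹¹ − 9.98385×10⁹ = 7.28144×10¹¹ K⁴, so P_net = 50.6 W.

Net loss ≈ 50.6 W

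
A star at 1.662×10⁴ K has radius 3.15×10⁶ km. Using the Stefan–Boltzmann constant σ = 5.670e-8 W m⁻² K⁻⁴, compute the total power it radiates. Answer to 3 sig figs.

Surface area A = 4πR² = 4π(3.15×10⁹ m)² = 1.24690×10²⁰ m².
P = σAT⁴ = 5.670×10⁻⁸ × 1.24690×10²⁰ × (1.662×10⁴)⁴ = 5.39×10²⁹ W.

P ≈ 5.39×10²⁹ W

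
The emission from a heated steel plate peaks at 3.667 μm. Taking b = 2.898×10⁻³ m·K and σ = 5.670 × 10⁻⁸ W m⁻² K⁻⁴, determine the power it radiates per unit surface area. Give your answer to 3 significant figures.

Wien's law: T = b/λ_max = 2.898×10⁻³/3.667×10⁻⁶ = 790.292 K.
Then I = σT⁴ = 5.670×10⁻⁸×(790.292)⁴ = 2.21×10⁴ W/m².

I ≈ 2.21×10⁴ W/m²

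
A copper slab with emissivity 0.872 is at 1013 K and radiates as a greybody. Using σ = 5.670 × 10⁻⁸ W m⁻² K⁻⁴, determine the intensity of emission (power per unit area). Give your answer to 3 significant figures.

I ≈ 5.21×10⁴ W/m²

Stefan–Boltzmann: I = εσT⁴ = 0.872 × 5.670×10⁻⁸ × (1013)⁴ = 5.21×10⁴ W/m².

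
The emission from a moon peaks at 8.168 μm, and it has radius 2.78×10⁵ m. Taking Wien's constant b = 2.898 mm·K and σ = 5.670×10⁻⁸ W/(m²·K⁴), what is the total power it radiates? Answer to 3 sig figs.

Wien's law: T = b/λ_max = 2.898×10⁻³/8.168×10⁻⁶ = 354.799 K.
Surface area A = 4πR² = 4π(2.78×10⁵ m)² = 9.71179×10¹¹ m².
Then P = σAT⁴ = 5.670×10⁻⁸×9.71179×10¹¹×(354.799)⁴ = 8.73×10¹⁴ W.

P ≈ 8.73×10¹⁴ W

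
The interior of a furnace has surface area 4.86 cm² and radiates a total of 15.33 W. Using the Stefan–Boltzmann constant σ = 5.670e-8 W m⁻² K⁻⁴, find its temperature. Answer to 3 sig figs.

Area A = 4.86 cm² = 4.86×10⁻⁴ m².
P = σAT⁴ ⇒ T = (P/(σA))^(1/4) = (15.33/(5.670×10⁻⁸×4.86×10⁻⁴))^(1/4) = 864 K.

T ≈ 864 K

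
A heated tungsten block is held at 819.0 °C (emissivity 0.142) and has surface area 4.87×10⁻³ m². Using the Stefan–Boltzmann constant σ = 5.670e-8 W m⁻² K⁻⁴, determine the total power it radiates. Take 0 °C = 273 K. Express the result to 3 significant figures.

P ≈ 55.8 W

T = 819.0 °C + 273 = 1092.0 K.
Area A = 4.87×10⁻³ m².
P = εσAT⁴ = 0.142 × 5.670×10⁻⁸ × 4.87×10⁻³ × (1092.0)⁴ = 55.8 W.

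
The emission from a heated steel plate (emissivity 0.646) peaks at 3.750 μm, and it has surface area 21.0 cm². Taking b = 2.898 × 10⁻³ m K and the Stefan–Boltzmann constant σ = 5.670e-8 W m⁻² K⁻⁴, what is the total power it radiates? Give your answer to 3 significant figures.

Wien's law: T = b/λ_max = 2.898×10⁻³/3.750×10⁻⁶ = 772.800 K.
Area A = 21.0 cm² = 2.10×10⁻³ m².
Then P = εσAT⁴ = 0.646×5.670×10⁻⁸×2.10×10⁻³×(772.800)⁴ = 27.4 W.

P ≈ 27.4 W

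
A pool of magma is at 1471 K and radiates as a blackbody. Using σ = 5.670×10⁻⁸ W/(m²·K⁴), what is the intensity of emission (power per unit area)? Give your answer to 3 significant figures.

I ≈ 2.65×10⁵ W/m²

Stefan–Boltzmann: I = σT⁴ = 5.670×10⁻⁸ × (1471)⁴ = 2.65×10⁵ W/m².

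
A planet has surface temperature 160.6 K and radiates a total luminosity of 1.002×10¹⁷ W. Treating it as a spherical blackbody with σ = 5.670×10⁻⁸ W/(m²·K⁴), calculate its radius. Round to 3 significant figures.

R ≈ 1.45×10⁷ m

L = 4πR²σT⁴ ⇒ R = √(L/(4πσT⁴)).
σT⁴ = 37.7194 W/m², so R = √(1.002×10¹⁷/(4π×37.7194)) = 1.45×10⁷ m.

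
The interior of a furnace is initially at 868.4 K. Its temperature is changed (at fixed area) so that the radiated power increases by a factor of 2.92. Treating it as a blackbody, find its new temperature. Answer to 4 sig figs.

T₂ ≈ 1135 K

P ∝ T⁴, so T₂/T₁ = (P₂/P₁)^(1/4) = (2.92)^(1/4) = 1.30721.
T₂ = 868.4 × 1.30721 = 1135 K.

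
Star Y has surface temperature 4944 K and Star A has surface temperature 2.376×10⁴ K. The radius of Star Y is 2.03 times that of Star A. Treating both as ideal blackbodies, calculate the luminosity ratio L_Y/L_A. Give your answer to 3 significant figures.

L ∝ R²T⁴, so L_Y/L_A = (R_Y/R_A)²(T_Y/T_A)⁴ = (2.03)² × (4944/2.376×10⁴)⁴ = 4.1209 × 1.87468×10⁻³ = 7.73×10⁻³.

L_Y/L_A ≈ 7.73×10⁻³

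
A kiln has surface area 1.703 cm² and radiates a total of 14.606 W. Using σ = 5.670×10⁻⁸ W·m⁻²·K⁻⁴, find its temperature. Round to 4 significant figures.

T ≈ 1109 K

Area A = 1.703 cm² = 1.703×10⁻⁴ m².
P = σAT⁴ ⇒ T = (P/(σA))^(1/4) = (14.606/(5.670×10⁻⁸×1.703×10⁻⁴))^(1/4) = 1109 K.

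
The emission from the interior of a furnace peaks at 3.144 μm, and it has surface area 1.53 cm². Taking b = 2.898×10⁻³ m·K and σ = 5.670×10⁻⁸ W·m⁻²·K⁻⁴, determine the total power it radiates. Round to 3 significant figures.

Wien's law: T = b/λ_max = 2.898×10⁻³/3.144×10⁻⁶ = 921.756 K.
Area A = 1.53 cm² = 1.53×10⁻⁴ m².
Then P = σAT⁴ = 5.670×10⁻⁸×1.53×10⁻⁴×(921.756)⁴ = 6.26 W.

P ≈ 6.26 W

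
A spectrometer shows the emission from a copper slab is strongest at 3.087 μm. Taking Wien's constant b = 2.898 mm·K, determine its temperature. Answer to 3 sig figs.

Wien's law gives T = b/λ_max = (2.898×10⁻³ m·K)/(3.087×10⁻⁶ m) = 939 K.

T ≈ 939 K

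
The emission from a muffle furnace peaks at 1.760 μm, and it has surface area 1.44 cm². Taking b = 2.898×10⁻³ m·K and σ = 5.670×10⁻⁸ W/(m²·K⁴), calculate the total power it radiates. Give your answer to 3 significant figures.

P ≈ 60.0 W

Wien's law: T = b/λ_max = 2.898×10⁻³/1.760×10⁻⁶ = 1646.59 K.
Area A = 1.44 cm² = 1.44×10⁻⁴ m².
Then P = σAT⁴ = 5.670×10⁻⁸×1.44×10⁻⁴×(1646.59)⁴ = 60.0 W.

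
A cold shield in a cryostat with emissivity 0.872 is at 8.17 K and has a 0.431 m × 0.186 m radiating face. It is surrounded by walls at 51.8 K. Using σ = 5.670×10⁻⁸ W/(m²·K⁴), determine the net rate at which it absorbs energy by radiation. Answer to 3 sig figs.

Area A = 0.431 × 0.186 = 0.080166 m².
Net radiated power P_net = εσA(T⁴ − T₀⁴) = 0.872×5.670×10⁻⁸×0.080166×(8.17⁴ − 51.8⁴).
T⁴ − T₀⁴ = 4455.42 − 7.19978×10⁶ = -7.19532×10⁶ K⁴, so P_net = -0.0285 W — negative, meaning a net gain of 0.0285 W.

Net gain ≈ 0.0285 W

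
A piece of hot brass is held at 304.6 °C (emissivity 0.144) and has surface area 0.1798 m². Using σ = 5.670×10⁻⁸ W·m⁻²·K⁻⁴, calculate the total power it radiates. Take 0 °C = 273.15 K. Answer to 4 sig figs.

T = 304.6 °C + 273.15 = 577.75 K.
Area A = 0.1798 m².
P = εσAT⁴ = 0.144 × 5.670×10⁻⁸ × 0.1798 × (577.75)⁴ = 163.6 W.

P ≈ 163.6 W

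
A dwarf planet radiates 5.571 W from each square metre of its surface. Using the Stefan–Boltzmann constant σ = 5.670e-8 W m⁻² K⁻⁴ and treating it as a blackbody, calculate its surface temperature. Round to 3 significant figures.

I = σT⁴, so T = (I/σ)^(1/4) = (5.571/(5.670×10⁻⁸))^(1/4) = 99.6 K.

T ≈ 99.6 K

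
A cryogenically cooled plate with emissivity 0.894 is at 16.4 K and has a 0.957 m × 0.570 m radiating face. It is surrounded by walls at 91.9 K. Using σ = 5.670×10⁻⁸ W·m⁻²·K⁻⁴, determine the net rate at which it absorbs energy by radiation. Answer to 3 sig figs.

Net gain ≈ 1.97 W

Area A = 0.957 × 0.570 = 0.54549 m².
Net radiated power P_net = εσA(T⁴ − T₀⁴) = 0.894×5.670×10⁻⁸×0.54549×(16.4⁴ − 91.9⁴).
T⁴ − T₀⁴ = 72339.5 − 7.13283×10⁷ = -7.12560×10⁷ K⁴, so P_net = -1.97 W — negative, meaning a net gain of 1.97 W.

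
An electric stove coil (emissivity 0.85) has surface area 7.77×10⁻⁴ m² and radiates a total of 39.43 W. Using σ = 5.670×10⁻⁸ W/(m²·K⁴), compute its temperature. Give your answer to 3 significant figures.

Area A = 7.77×10⁻⁴ m².
P = εσAT⁴ ⇒ T = (P/(εσA))^(1/4) = (39.43/(0.85×5.670×10⁻⁸×7.77×10⁻⁴))^(1/4) = 1.01×10³ K.

T ≈ 1.01×10³ K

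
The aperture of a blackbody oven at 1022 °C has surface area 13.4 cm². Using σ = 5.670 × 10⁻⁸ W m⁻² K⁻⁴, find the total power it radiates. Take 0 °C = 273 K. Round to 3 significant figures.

P ≈ 214 W

T = 1022 °C + 273 = 1295 K.
Area A = 13.4 cm² = 1.34×10⁻³ m².
P = σAT⁴ = 5.670×10⁻⁸ × 1.34×10⁻³ × (1295)⁴ = 214 W.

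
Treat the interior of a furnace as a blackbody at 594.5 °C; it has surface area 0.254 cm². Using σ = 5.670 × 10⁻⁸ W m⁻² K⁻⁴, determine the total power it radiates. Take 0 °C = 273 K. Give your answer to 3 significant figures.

P ≈ 0.816 W

T = 594.5 °C + 273 = 867.5 K.
Area A = 0.254 cm² = 2.54×10⁻⁵ m².
P = σAT⁴ = 5.670×10⁻⁸ × 2.54×10⁻⁵ × (867.5)⁴ = 0.816 W.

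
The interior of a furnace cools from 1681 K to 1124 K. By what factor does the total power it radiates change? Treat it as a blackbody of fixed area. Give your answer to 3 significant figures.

P₂/P₁ ≈ 0.200

P ∝ T⁴, so P₂/P₁ = (T₂/T₁)⁴ = (1124/1681)⁴ = (0.668650)⁴ = 0.200.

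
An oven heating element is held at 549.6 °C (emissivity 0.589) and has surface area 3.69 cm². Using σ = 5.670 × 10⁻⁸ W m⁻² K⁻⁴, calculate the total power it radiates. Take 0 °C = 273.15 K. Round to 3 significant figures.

T = 549.6 °C + 273.15 = 822.75 K.
Area A = 3.69 cm² = 3.69×10⁻⁴ m².
P = εσAT⁴ = 0.589 × 5.670×10⁻⁸ × 3.69×10⁻⁴ × (822.75)⁴ = 5.65 W.

P ≈ 5.65 W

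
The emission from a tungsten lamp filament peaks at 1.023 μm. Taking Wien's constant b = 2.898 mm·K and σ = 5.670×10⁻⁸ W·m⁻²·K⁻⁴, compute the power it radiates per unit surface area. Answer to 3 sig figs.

Wien's law: T = b/λ_max = 2.898×10⁻³/1.023×10⁻⁶ = 2832.84 K.
Then I = σT⁴ = 5.670×10⁻⁸×(2832.84)⁴ = 3.65×10⁶ W/m².

I ≈ 3.65×10⁶ W/m²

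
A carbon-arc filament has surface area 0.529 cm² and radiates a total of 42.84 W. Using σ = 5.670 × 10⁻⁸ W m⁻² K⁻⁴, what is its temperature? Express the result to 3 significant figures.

Area A = 0.529 cm² = 5.29×10⁻⁵ m².
P = σAT⁴ ⇒ T = (P/(σA))^(1/4) = (42.84/(5.670×10⁻⁸×5.29×10⁻⁵))^(1/4) = 1.94×10³ K.

T ≈ 1.94×10³ K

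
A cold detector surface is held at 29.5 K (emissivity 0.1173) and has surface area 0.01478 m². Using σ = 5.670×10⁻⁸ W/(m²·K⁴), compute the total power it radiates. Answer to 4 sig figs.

Area A = 0.01478 m².
P = εσAT⁴ = 0.1173 × 5.670×10⁻⁸ × 0.01478 × (29.5)⁴ = 7.445×10⁻⁵ W.

P ≈ 7.445×10⁻⁵ W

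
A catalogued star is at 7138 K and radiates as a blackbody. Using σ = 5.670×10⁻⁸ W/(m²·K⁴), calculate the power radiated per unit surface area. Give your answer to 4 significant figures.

I ≈ 1.472×10⁸ W/m²

Stefan–Boltzmann: I = σT⁴ = 5.670×10⁻⁸ × (7138)⁴ = 1.472×10⁸ W/m².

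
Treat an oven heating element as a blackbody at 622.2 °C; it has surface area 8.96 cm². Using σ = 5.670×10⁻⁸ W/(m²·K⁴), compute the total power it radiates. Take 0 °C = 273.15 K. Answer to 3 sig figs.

P ≈ 32.6 W

T = 622.2 °C + 273.15 = 895.35 K.
Area A = 8.96 cm² = 8.96×10⁻⁴ m².
P = σAT⁴ = 5.670×10⁻⁸ × 8.96×10⁻⁴ × (895.35)⁴ = 32.6 W.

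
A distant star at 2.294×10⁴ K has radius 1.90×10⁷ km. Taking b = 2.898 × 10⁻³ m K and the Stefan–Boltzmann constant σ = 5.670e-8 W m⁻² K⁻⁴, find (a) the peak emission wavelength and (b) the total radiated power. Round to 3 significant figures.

λ_max ≈ 126 nm; P ≈ 7.12×10³¹ W

(a) λ_max = b/T = 2.898×10⁻³/2.294×10⁴ = 1.263×10⁻⁷ m = 126 nm.
Surface area A = 4πR² = 4π(1.90×10¹⁰ m)² = 4.53646×10²¹ m².
(b) P = σAT⁴ = 5.670×10⁻⁸×4.53646×10²¹×(2.294×10⁴)⁴ = 7.12×10³¹ W.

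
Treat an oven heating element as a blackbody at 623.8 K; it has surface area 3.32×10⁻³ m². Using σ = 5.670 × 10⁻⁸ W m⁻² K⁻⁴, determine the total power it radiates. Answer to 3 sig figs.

Area A = 3.32×10⁻³ m².
P = σAT⁴ = 5.670×10⁻⁸ × 3.32×10⁻³ × (623.8)⁴ = 28.5 W.

P ≈ 28.5 W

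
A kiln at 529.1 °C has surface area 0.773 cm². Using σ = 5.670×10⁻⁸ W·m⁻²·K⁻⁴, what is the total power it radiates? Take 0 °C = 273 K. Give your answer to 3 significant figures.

T = 529.1 °C + 273 = 802.1 K.
Area A = 0.773 cm² = 7.73×10⁻⁵ m².
P = σAT⁴ = 5.670×10⁻⁸ × 7.73×10⁻⁵ × (802.1)⁴ = 1.81 W.

P ≈ 1.81 W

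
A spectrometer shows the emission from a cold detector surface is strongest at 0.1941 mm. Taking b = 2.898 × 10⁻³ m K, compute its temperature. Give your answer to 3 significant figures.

T ≈ 14.9 K

Wien's law gives T = b/λ_max = (2.898×10⁻³ m·K)/(1.941×10⁻⁴ m) = 14.9 K.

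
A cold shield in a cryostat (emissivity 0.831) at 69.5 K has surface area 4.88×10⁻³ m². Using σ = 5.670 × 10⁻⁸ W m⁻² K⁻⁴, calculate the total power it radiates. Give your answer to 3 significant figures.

Area A = 4.88×10⁻³ m².
P = εσAT⁴ = 0.831 × 5.670×10⁻⁸ × 4.88×10⁻³ × (69.5)⁴ = 5.36×10⁻³ W.

P ≈ 5.36×10⁻³ W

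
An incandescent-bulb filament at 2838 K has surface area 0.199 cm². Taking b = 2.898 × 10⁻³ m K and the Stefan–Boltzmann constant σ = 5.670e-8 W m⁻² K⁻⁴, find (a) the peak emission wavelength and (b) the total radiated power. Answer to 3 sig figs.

λ_max ≈ 1.02 μm; P ≈ 73.2 W

(a) λ_max = b/T = 2.898×10⁻³/2838 = 1.021×10⁻⁶ m = 1.02 μm.
Area A = 0.199 cm² = 1.99×10⁻⁵ m².
(b) P = σAT⁴ = 5.670×10⁻⁸×1.99×10⁻⁵×(2838)⁴ = 73.2 W.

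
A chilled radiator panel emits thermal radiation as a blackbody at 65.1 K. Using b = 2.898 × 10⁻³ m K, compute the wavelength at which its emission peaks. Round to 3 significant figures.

Wien's displacement law: λ_max = b/T = (2.898×10⁻³ m·K)/(65.1 K) = 4.452×10⁻⁵ m.
That is 44.5 μm, in the infrared range.

λ_max ≈ 44.5 μm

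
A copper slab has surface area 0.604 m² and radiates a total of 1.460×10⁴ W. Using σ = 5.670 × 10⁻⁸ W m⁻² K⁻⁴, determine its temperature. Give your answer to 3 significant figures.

T ≈ 808 K

Area A = 0.604 m².
P = σAT⁴ ⇒ T = (P/(σA))^(1/4) = (1.460×10⁴/(5.670×10⁻⁸×0.604))^(1/4) = 808 K.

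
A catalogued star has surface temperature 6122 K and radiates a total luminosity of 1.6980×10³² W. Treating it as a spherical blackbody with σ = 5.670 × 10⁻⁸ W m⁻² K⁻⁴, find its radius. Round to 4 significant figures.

L = 4πR²σT⁴ ⇒ R = √(L/(4πσT⁴)).
σT⁴ = 7.96446×10⁷ W/m², so R = √(1.6980×10³²/(4π×7.96446×10⁷)) = 4.119×10¹¹ m.

R ≈ 4.119×10¹¹ m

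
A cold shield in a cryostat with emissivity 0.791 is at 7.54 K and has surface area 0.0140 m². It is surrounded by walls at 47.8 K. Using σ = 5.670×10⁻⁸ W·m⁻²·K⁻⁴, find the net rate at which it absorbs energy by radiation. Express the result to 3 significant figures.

Net gain ≈ 3.28×10⁻³ W

Area A = 0.0140 m².
Net radiated power P_net = εσA(T⁴ − T₀⁴) = 0.791×5.670×10⁻⁸×0.0140×(7.54⁴ − 47.8⁴).
T⁴ − T₀⁴ = 3232.10 − 5.22049×10⁶ = -5.21726×10⁶ K⁴, so P_net = -3.28×10⁻³ W — negative, meaning a net gain of 3.28×10⁻³ W.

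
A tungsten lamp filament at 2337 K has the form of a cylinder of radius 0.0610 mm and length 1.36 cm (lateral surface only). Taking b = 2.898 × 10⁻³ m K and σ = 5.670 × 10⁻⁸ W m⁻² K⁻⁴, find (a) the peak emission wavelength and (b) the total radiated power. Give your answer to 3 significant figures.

λ_max ≈ 1.24×10³ nm; P ≈ 8.82 W

(a) λ_max = b/T = 2.898×10⁻³/2337 = 1.240×10⁻⁶ m = 1.24×10³ nm.
Lateral area A = 2πrL = 2π×6.10×10⁻⁵×0.0136 = 5.21253×10⁻⁶ m².
(b) P = σAT⁴ = 5.670×10⁻⁸×5.21253×10⁻⁶×(2337)⁴ = 8.82 W.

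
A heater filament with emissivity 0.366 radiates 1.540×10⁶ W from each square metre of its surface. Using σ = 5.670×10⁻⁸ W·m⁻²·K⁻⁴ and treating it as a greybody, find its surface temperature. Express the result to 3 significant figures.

T ≈ 2.94×10³ K

I = εσT⁴, so T = (I/εσ)^(1/4) = (1.540×10⁶/(0.366×5.670×10⁻⁸))^(1/4) = 2.94×10³ K.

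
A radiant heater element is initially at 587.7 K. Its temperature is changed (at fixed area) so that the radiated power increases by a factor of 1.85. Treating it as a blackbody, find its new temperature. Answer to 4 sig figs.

P ∝ T⁴, so T₂/T₁ = (P₂/P₁)^(1/4) = (1.85)^(1/4) = 1.16625.
T₂ = 587.7 × 1.16625 = 685.4 K.

T₂ ≈ 685.4 K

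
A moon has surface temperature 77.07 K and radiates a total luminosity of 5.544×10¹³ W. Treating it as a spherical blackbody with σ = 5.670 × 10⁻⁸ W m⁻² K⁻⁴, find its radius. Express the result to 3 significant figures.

R ≈ 1.49×10⁶ m

L = 4πR²σT⁴ ⇒ R = √(L/(4πσT⁴)).
σT⁴ = 2.00044 W/m², so R = √(5.544×10¹³/(4π×2.00044)) = 1.49×10⁶ m.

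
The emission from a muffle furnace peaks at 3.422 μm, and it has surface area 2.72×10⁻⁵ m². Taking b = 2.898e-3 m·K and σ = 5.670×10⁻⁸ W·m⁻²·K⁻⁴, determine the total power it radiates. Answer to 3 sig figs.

P ≈ 0.793 W

Wien's law: T = b/λ_max = 2.898×10⁻³/3.422×10⁻⁶ = 846.873 K.
Area A = 2.72×10⁻⁵ m².
Then P = σAT⁴ = 5.670×10⁻⁸×2.72×10⁻⁵×(846.873)⁴ = 0.793 W.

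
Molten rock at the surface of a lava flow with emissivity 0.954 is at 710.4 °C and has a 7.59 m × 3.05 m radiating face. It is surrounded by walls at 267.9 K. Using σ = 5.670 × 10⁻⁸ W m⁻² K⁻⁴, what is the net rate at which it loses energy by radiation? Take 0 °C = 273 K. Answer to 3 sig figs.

T = 710.4 °C + 273 = 983.4 K.
Area A = 7.59 × 3.05 = 23.1495 m².
Net radiated power P_net = εσA(T⁴ − T₀⁴) = 0.954×5.670×10⁻⁸×23.1495×(983.4⁴ − 267.9⁴).
T⁴ − T₀⁴ = 9.35235×10¹¹ − 5.15099×10⁹ = 9.30084×10¹¹ K⁴, so P_net = 1.16×10⁶ W.

Net loss ≈ 1.16×10⁶ W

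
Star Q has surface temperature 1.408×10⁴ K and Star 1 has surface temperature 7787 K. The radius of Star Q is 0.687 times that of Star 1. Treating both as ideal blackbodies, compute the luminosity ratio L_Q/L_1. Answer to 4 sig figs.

L_Q/L_1 ≈ 5.045

L ∝ R²T⁴, so L_Q/L_1 = (R_Q/R_1)²(T_Q/T_1)⁴ = (0.687)² × (1.408×10⁴/7787)⁴ = 0.471969 × 10.6888 = 5.045.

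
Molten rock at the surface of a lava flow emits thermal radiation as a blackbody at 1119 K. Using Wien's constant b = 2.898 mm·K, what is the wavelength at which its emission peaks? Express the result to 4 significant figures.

Wien's displacement law: λ_max = b/T = (2.898×10⁻³ m·K)/(1119 K) = 2.5898×10⁻⁶ m.
That is 2590 nm, in the infrared range.

λ_max ≈ 2590 nm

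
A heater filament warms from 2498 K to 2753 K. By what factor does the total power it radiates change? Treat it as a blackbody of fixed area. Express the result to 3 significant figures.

P ∝ T⁴, so P₂/P₁ = (T₂/T₁)⁴ = (2753/2498)⁴ = (1.10208)⁴ = 1.48.

P₂/P₁ ≈ 1.48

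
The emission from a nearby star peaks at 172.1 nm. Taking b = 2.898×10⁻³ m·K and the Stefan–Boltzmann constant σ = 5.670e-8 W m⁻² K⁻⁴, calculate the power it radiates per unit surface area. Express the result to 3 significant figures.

I ≈ 4.56×10⁹ W/m²

Wien's law: T = b/λ_max = 2.898×10⁻³/1.721×10⁻⁷ = 16839.0 K.
Then I = σT⁴ = 5.670×10⁻⁸×(16839.0)⁴ = 4.56×10⁹ W/m².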